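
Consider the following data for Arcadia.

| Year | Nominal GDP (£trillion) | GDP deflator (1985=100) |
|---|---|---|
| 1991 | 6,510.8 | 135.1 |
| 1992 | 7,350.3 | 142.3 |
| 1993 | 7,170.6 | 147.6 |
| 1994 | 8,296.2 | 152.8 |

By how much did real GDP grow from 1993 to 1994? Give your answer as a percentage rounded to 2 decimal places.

Real GDP 1993 = 7170.6/1.476 = 4858.13.
Real GDP 1994 = 8296.2/1.528 = 5429.45.
Change = 5429.45/4858.13 − 1 = 0.1176.

11.76%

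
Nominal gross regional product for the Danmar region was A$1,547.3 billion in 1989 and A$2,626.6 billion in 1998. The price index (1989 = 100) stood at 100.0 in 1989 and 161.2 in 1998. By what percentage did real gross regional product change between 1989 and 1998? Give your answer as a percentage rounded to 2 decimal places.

Real gross regional product 1989 = 1547.3 / 1.000 = 1547.30.
Real gross regional product 1998 = 2626.6 / 1.612 = 1629.40.
Real growth = 1629.40 / 1547.30 − 1 = 0.0531.

5.31%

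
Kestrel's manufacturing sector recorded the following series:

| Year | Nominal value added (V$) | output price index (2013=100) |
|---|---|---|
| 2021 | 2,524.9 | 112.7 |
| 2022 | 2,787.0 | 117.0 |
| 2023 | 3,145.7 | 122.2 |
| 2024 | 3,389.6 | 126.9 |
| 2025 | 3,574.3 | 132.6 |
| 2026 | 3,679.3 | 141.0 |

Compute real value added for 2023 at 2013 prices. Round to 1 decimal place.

Real value added 2023 = 3145.7 / 1.222 = 2574.22.

V$2,574.2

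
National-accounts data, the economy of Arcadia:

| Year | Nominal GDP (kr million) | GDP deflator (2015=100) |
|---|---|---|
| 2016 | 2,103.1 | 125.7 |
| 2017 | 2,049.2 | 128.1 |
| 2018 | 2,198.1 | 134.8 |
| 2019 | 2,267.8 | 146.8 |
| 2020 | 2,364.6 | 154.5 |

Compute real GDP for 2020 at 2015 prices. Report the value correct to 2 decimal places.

Real GDP 2020 = 2364.6 / 1.545 = 1530.49.

kr 1,530.49 million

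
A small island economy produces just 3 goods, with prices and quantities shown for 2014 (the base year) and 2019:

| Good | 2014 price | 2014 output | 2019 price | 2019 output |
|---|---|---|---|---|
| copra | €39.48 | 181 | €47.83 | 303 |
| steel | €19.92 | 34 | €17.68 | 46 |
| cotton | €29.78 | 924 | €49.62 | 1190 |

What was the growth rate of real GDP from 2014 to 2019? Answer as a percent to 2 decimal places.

36.72%

Real GDP 2014 = Nominal GDP 2014 = 39.48·181 + 19.92·34 + 29.78·924 = 35339.88.
Real GDP 2019 (at 2014 prices) = 39.48·303 + 19.92·46 + 29.78·1190 = 48316.96.
Real growth = 48316.96/35339.88 − 1 = 0.3672.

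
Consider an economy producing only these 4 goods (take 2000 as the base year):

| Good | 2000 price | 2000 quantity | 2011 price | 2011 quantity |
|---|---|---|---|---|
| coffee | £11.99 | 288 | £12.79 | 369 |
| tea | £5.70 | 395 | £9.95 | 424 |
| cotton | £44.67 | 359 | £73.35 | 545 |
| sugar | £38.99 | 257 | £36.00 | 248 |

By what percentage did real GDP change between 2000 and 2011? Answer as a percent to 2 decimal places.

28.63%

Real GDP 2000 = Nominal GDP 2000 = 11.99·288 + 5.70·395 + 44.67·359 + 38.99·257 = 31761.58.
Real GDP 2011 (at 2000 prices) = 11.99·369 + 5.70·424 + 44.67·545 + 38.99·248 = 40855.78.
Real growth = 40855.78/31761.58 − 1 = 0.2863.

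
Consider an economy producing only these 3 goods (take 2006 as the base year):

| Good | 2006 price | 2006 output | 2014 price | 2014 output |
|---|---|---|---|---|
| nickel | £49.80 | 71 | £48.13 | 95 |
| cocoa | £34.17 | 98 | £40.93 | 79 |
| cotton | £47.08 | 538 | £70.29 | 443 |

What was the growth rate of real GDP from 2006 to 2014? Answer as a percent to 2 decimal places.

Real GDP 2006 = Nominal GDP 2006 = 49.80·71 + 34.17·98 + 47.08·538 = 32213.50.
Real GDP 2014 (at 2006 prices) = 49.80·95 + 34.17·79 + 47.08·443 = 28286.87.
Real growth = 28286.87/32213.50 − 1 = -0.1219.

-12.19%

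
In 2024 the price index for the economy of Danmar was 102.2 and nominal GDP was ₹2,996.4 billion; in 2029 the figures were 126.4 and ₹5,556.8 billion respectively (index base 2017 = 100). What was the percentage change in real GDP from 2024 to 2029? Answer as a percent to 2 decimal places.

49.94%

Real GDP 2024 = 2996.4 / 1.022 = 2931.90.
Real GDP 2029 = 5556.8 / 1.264 = 4396.20.
Real growth = 4396.20 / 2931.90 − 1 = 0.4994.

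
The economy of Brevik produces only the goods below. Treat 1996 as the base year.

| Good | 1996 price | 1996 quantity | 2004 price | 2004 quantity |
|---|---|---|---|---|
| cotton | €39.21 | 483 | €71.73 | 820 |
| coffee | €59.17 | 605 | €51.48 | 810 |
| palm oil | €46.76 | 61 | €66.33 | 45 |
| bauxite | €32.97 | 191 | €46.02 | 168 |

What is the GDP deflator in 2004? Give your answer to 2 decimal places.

Nominal GDP 2004 = 71.73·820 + 51.48·810 + 66.33·45 + 46.02·168 = 111233.61.
Real GDP 2004 (at 1996 prices) = 39.21·820 + 59.17·810 + 46.76·45 + 32.97·168 = 87723.06.
Deflator = Nominal/Real × 100 = 111233.61/87723.06 × 100 = 126.801.

126.80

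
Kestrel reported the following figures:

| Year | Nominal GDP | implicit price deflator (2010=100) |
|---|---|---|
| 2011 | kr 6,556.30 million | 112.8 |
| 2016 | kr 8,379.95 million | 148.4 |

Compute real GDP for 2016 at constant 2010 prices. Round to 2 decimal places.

Real GDP = Nominal / (implicit price deflator/100) = 8379.95 / 1.484 = 5646.87.

kr 5,646.87 million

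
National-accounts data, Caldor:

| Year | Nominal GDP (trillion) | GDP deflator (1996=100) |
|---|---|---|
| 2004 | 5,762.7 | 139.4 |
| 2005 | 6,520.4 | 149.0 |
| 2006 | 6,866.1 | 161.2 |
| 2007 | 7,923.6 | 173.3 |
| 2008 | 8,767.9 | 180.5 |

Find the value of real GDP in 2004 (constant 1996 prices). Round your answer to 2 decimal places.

4,133.93 trillion

Real GDP 2004 = 5762.7 / 1.394 = 4133.93.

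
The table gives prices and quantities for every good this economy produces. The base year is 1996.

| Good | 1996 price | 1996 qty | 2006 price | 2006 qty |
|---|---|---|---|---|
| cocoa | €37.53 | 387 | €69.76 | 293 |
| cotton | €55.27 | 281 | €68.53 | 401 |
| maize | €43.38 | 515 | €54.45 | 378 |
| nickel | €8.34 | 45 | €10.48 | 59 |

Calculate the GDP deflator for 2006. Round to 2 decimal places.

Nominal GDP 2006 = 69.76·293 + 68.53·401 + 54.45·378 + 10.48·59 = 69120.63.
Real GDP 2006 (at 1996 prices) = 37.53·293 + 55.27·401 + 43.38·378 + 8.34·59 = 50049.26.
Deflator = Nominal/Real × 100 = 69120.63/50049.26 × 100 = 138.105.

138.11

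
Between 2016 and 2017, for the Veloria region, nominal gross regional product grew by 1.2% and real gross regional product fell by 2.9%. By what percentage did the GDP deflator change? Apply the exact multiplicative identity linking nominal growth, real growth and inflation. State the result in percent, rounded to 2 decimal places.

4.22%

(1 + g_nom) = (1 + g_real)(1 + π), so π = 1.0120 / 0.9710 − 1 = 0.04222.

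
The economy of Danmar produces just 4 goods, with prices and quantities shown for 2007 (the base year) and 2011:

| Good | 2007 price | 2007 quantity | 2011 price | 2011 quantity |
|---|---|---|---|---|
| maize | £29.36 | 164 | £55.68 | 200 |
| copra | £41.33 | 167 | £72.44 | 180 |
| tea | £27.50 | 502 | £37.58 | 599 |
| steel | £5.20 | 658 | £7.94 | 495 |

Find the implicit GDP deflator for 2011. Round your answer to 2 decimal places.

156.43

Nominal GDP 2011 = 55.68·200 + 72.44·180 + 37.58·599 + 7.94·495 = 50615.92.
Real GDP 2011 (at 2007 prices) = 29.36·200 + 41.33·180 + 27.50·599 + 5.20·495 = 32357.90.
Deflator = Nominal/Real × 100 = 50615.92/32357.90 × 100 = 156.425.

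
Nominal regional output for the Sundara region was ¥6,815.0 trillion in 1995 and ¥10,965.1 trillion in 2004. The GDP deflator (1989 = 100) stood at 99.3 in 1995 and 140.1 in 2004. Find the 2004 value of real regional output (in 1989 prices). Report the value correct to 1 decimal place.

Real regional output = Nominal / (GDP deflator/100) = 10965.1 / 1.401 = 7826.62.

¥7,826.6 trillion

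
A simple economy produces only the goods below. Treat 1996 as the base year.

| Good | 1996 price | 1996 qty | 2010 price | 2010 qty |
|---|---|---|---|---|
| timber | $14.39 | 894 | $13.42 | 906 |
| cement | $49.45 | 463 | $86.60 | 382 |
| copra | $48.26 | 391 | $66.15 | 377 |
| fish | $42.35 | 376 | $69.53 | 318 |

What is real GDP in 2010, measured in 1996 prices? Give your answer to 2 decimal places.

$63588.56

Real GDP 2010 = Σ (p_1996 × q_2010) = 14.39·906 + 49.45·382 + 48.26·377 + 42.35·318 = 63588.56.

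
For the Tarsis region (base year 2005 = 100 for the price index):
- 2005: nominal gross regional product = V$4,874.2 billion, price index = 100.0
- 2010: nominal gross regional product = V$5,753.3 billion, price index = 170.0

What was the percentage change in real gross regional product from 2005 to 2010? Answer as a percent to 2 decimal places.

-30.57%

Deflate each year: 2005 → 4874.2/1.000 = 4874.20; 2010 → 5753.3/1.700 = 3384.29.
So real gross regional product changed by 3384.29/4874.20 − 1 = -0.3057, i.e. -30.57%.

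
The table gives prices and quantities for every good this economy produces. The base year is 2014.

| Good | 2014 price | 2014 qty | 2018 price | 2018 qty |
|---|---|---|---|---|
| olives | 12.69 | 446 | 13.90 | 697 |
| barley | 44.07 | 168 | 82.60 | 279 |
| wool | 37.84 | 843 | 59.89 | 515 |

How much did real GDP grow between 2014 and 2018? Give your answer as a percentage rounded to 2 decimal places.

Real GDP 2014 = Nominal GDP 2014 = 12.69·446 + 44.07·168 + 37.84·843 = 44962.62.
Real GDP 2018 (at 2014 prices) = 12.69·697 + 44.07·279 + 37.84·515 = 40628.06.
Real growth = 40628.06/44962.62 − 1 = -0.0964.

-9.64%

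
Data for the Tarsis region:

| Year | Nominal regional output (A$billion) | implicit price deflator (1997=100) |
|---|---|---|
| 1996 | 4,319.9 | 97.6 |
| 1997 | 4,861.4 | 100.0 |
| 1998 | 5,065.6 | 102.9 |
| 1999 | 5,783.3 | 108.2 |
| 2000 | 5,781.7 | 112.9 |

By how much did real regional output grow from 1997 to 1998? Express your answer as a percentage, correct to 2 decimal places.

1.26%

Real regional output 1997 = 4861.4/1.000 = 4861.40.
Real regional output 1998 = 5065.6/1.029 = 4922.84.
Change = 4922.84/4861.40 − 1 = 0.0126.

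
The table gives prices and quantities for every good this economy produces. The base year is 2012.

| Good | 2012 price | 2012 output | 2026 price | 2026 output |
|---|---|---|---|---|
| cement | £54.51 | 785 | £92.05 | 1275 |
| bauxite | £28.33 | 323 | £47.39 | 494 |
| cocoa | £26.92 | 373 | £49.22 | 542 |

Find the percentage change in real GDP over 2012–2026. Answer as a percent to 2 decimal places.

58.25%

Real GDP 2012 = Nominal GDP 2012 = 54.51·785 + 28.33·323 + 26.92·373 = 61982.10.
Real GDP 2026 (at 2012 prices) = 54.51·1275 + 28.33·494 + 26.92·542 = 98085.91.
Real growth = 98085.91/61982.10 − 1 = 0.5825.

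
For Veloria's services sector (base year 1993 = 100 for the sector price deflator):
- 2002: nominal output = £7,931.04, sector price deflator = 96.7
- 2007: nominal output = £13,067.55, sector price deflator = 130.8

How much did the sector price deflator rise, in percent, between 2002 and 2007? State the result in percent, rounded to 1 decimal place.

Price-level change = 130.8 / 96.7 − 1 = 0.3526.

35.3%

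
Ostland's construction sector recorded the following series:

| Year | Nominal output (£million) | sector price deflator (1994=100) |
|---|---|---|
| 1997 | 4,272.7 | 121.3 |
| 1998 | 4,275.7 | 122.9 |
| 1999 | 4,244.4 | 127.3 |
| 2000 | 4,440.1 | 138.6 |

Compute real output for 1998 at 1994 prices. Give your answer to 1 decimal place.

£3,479.0 million

Real output 1998 = 4275.7 / 1.229 = 3479.01.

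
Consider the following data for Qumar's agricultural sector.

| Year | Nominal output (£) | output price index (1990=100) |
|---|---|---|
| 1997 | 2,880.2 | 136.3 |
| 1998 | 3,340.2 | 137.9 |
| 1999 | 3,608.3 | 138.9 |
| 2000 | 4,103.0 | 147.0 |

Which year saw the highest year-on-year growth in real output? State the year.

1998

1998: real = 3340.2/1.379 = 2422.19; growth vs 1997 (2113.13) = 14.63%.
1999: real = 3608.3/1.389 = 2597.77; growth vs 1998 (2422.19) = 7.25%.
2000: real = 4103.0/1.470 = 2791.16; growth vs 1999 (2597.77) = 7.44%.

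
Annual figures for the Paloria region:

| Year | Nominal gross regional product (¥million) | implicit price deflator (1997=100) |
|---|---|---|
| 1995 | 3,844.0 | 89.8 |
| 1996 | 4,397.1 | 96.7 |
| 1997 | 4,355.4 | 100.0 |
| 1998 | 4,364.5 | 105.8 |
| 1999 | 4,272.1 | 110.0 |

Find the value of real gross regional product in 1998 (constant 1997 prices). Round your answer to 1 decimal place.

¥4,125.2 million

Real gross regional product 1998 = 4364.5 / 1.058 = 4125.24.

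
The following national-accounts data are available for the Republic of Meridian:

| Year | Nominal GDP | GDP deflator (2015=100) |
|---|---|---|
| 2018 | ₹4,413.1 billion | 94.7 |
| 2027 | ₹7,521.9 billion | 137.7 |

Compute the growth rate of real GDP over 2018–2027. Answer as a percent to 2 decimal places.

17.22%

Deflate each year: 2018 → 4413.1/0.947 = 4660.08; 2027 → 7521.9/1.377 = 5462.53.
So real GDP changed by 5462.53/4660.08 − 1 = 0.1722, i.e. 17.22%.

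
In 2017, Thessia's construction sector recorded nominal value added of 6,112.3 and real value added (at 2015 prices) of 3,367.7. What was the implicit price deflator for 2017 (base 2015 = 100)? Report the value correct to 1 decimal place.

implicit price deflator = (Nominal / Real) × 100 = 6112.3 / 3367.7 × 100 = 181.50.

181.5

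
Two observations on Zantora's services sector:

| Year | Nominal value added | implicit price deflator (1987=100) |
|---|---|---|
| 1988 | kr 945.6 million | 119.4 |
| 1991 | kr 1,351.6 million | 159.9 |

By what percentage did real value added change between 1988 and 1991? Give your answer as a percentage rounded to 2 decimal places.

Deflate each year: 1988 → 945.6/1.194 = 791.96; 1991 → 1351.6/1.599 = 845.28.
So real value added changed by 845.28/791.96 − 1 = 0.0673, i.e. 6.73%.

6.73%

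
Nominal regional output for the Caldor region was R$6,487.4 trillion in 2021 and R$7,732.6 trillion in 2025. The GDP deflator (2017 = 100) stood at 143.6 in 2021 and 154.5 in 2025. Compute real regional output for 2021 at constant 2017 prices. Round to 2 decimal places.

Real regional output = Nominal / (GDP deflator/100) = 6487.4 / 1.436 = 4517.69.

R$4,517.69 trillion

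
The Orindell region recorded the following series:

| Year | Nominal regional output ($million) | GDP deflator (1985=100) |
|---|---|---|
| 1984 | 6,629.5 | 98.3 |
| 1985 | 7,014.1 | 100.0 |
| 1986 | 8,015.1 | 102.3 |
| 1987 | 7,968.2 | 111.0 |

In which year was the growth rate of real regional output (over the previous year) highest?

1985: real = 7014.1/1.000 = 7014.10; growth vs 1984 (6744.15) = 4.00%.
1986: real = 8015.1/1.023 = 7834.90; growth vs 1985 (7014.10) = 11.70%.
1987: real = 7968.2/1.110 = 7178.56; growth vs 1986 (7834.90) = -8.38%.

1986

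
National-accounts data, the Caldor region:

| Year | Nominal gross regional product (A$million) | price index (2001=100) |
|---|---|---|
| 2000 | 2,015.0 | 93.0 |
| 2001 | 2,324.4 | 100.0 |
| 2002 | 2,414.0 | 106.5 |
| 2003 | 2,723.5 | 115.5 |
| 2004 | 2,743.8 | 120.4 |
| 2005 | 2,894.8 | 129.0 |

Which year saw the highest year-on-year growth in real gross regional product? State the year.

2001

2001: real = 2324.4/1.000 = 2324.40; growth vs 2000 (2166.67) = 7.28%.
2002: real = 2414.0/1.065 = 2266.67; growth vs 2001 (2324.40) = -2.48%.
2003: real = 2723.5/1.155 = 2358.01; growth vs 2002 (2266.67) = 4.03%.
2004: real = 2743.8/1.204 = 2278.90; growth vs 2003 (2358.01) = -3.35%.
2005: real = 2894.8/1.290 = 2244.03; growth vs 2004 (2278.90) = -1.53%.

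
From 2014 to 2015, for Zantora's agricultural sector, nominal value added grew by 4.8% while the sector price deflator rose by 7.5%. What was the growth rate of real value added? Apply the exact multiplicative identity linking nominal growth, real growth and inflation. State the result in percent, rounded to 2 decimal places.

(1 + g_nom) = (1 + g_real)(1 + π), so g_real = 1.0480 / 1.0750 − 1 = -0.02512.

-2.51%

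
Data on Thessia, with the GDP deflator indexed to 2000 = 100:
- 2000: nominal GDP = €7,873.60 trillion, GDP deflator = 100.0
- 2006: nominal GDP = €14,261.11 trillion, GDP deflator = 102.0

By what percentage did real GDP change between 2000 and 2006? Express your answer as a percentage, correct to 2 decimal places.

Deflate each year: 2000 → 7873.60/1.000 = 7873.60; 2006 → 14261.11/1.020 = 13981.48.
So real GDP changed by 13981.48/7873.60 − 1 = 0.7757, i.e. 77.57%.

77.57%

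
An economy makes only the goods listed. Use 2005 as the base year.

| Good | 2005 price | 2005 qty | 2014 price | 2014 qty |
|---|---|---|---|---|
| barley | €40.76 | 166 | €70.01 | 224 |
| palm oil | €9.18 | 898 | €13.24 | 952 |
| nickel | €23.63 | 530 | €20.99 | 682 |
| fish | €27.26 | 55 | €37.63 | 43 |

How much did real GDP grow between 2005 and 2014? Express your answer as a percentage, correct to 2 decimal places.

21.09%

Real GDP 2005 = Nominal GDP 2005 = 40.76·166 + 9.18·898 + 23.63·530 + 27.26·55 = 29033.00.
Real GDP 2014 (at 2005 prices) = 40.76·224 + 9.18·952 + 23.63·682 + 27.26·43 = 35157.44.
Real growth = 35157.44/29033.00 − 1 = 0.2109.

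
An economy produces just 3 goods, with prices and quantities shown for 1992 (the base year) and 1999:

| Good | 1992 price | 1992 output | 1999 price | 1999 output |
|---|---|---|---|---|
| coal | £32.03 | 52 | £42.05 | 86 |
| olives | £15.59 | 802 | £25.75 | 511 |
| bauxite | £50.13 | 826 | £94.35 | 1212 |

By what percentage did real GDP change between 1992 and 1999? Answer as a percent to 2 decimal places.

28.61%

Real GDP 1992 = Nominal GDP 1992 = 32.03·52 + 15.59·802 + 50.13·826 = 55576.12.
Real GDP 1999 (at 1992 prices) = 32.03·86 + 15.59·511 + 50.13·1212 = 71478.63.
Real growth = 71478.63/55576.12 − 1 = 0.2861.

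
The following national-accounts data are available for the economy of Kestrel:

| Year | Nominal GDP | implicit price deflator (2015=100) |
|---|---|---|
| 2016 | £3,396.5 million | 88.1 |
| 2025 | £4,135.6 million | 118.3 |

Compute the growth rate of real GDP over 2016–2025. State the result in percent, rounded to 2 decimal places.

Real GDP 2016 = 3396.5 / 0.881 = 3855.28.
Real GDP 2025 = 4135.6 / 1.183 = 3495.86.
Real growth = 3495.86 / 3855.28 − 1 = -0.0932.

-9.32%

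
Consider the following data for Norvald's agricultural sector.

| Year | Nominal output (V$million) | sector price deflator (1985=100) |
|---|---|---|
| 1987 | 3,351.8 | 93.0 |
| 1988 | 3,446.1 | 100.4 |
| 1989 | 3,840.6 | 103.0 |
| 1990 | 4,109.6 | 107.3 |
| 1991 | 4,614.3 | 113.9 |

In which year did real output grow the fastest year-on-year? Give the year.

1989

1988: real = 3446.1/1.004 = 3432.37; growth vs 1987 (3604.09) = -4.76%.
1989: real = 3840.6/1.030 = 3728.74; growth vs 1988 (3432.37) = 8.63%.
1990: real = 4109.6/1.073 = 3830.01; growth vs 1989 (3728.74) = 2.72%.
1991: real = 4614.3/1.139 = 4051.19; growth vs 1990 (3830.01) = 5.77%.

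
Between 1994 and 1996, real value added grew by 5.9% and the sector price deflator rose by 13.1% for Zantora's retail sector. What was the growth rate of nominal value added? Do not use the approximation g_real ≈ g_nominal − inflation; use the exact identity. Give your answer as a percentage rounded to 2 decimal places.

19.77%

(1 + g_nom) = (1 + g_real)(1 + π) = 1.0590 × 1.1310 = 1.19773.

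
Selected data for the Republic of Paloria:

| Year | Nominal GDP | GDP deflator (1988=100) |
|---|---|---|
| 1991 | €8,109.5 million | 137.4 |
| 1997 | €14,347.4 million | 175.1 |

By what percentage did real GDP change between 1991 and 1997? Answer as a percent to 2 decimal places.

Deflate each year: 1991 → 8109.5/1.374 = 5902.11; 1997 → 14347.4/1.751 = 8193.83.
So real GDP changed by 8193.83/5902.11 − 1 = 0.3883, i.e. 38.83%.

38.83%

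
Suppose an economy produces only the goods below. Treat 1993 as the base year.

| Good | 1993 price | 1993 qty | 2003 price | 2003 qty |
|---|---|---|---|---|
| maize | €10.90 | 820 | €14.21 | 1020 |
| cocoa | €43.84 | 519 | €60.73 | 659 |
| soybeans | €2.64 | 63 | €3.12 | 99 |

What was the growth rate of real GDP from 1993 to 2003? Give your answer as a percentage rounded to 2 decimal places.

Real GDP 1993 = Nominal GDP 1993 = 10.90·820 + 43.84·519 + 2.64·63 = 31857.28.
Real GDP 2003 (at 1993 prices) = 10.90·1020 + 43.84·659 + 2.64·99 = 40269.92.
Real growth = 40269.92/31857.28 − 1 = 0.2641.

26.41%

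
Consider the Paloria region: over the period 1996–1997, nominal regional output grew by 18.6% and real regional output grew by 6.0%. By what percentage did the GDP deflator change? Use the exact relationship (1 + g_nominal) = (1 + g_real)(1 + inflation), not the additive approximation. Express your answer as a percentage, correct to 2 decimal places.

11.89%

(1 + g_nom) = (1 + g_real)(1 + π), so π = 1.1860 / 1.0600 − 1 = 0.11887.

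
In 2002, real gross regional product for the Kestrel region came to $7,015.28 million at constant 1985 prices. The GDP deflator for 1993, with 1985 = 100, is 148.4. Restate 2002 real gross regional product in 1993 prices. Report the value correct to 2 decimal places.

$10,410.68 million

Real gross regional product in 1993 prices = Real gross regional product in 1985 prices × (P_1993/P_1985) = 7015.28 × 1.484 = 10410.68.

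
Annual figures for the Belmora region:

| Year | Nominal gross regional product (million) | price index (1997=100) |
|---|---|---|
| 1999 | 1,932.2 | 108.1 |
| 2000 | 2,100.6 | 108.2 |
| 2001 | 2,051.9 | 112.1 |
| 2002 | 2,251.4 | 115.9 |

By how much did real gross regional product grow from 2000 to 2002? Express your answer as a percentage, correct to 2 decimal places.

0.06%

Real gross regional product 2000 = 2100.6/1.082 = 1941.40.
Real gross regional product 2002 = 2251.4/1.159 = 1942.54.
Change = 1942.54/1941.40 − 1 = 0.0006.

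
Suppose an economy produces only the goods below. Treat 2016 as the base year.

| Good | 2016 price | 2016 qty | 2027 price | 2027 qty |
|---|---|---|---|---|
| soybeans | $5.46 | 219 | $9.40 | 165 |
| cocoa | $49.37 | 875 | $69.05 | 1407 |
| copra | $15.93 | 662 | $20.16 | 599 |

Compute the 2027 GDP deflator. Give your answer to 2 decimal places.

138.64

Nominal GDP 2027 = 9.40·165 + 69.05·1407 + 20.16·599 = 110780.19.
Real GDP 2027 (at 2016 prices) = 5.46·165 + 49.37·1407 + 15.93·599 = 79906.56.
Deflator = Nominal/Real × 100 = 110780.19/79906.56 × 100 = 138.637.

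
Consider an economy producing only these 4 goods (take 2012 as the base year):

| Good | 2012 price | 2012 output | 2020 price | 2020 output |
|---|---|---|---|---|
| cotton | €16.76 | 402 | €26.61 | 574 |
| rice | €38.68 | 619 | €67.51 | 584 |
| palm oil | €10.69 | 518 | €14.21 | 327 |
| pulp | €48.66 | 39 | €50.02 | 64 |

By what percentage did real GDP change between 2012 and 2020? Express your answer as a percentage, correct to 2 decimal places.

1.85%

Real GDP 2012 = Nominal GDP 2012 = 16.76·402 + 38.68·619 + 10.69·518 + 48.66·39 = 38115.60.
Real GDP 2020 (at 2012 prices) = 16.76·574 + 38.68·584 + 10.69·327 + 48.66·64 = 38819.23.
Real growth = 38819.23/38115.60 − 1 = 0.0185.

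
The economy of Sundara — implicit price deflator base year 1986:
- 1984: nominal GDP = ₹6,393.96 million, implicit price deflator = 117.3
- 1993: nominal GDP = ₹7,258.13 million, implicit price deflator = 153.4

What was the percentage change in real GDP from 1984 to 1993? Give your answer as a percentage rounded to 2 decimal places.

-13.20%

Real GDP 1984 = 6393.96 / 1.173 = 5450.95.
Real GDP 1993 = 7258.13 / 1.534 = 4731.51.
Real growth = 4731.51 / 5450.95 − 1 = -0.1320.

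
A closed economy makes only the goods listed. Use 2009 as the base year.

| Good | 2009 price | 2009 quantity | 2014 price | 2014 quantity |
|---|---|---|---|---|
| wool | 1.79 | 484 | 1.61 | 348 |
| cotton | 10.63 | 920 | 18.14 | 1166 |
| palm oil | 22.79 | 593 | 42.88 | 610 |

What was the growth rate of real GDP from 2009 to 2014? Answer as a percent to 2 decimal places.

Real GDP 2009 = Nominal GDP 2009 = 1.79·484 + 10.63·920 + 22.79·593 = 24160.43.
Real GDP 2014 (at 2009 prices) = 1.79·348 + 10.63·1166 + 22.79·610 = 26919.40.
Real growth = 26919.40/24160.43 − 1 = 0.1142.

11.42%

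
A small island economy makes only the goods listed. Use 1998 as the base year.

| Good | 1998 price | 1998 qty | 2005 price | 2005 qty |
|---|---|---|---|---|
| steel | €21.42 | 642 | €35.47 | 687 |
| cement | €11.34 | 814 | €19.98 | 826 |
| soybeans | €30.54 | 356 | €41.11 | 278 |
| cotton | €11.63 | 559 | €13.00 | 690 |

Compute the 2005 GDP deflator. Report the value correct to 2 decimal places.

150.92

Nominal GDP 2005 = 35.47·687 + 19.98·826 + 41.11·278 + 13.00·690 = 61269.95.
Real GDP 2005 (at 1998 prices) = 21.42·687 + 11.34·826 + 30.54·278 + 11.63·690 = 40597.20.
Deflator = Nominal/Real × 100 = 61269.95/40597.20 × 100 = 150.922.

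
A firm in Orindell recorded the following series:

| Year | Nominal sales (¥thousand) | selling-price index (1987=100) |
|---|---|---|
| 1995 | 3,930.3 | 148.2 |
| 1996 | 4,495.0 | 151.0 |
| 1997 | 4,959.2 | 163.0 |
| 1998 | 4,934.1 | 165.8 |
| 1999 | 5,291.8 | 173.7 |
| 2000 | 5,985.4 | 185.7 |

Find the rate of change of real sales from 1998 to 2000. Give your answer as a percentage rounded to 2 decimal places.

Real sales 1998 = 4934.1/1.658 = 2975.93.
Real sales 2000 = 5985.4/1.857 = 3223.16.
Change = 3223.16/2975.93 − 1 = 0.0831.

8.31%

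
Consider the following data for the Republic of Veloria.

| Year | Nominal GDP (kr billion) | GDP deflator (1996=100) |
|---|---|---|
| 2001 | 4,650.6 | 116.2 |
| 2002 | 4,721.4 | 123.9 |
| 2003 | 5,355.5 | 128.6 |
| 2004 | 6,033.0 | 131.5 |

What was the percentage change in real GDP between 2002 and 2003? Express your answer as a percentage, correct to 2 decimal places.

9.28%

Real GDP 2002 = 4721.4/1.239 = 3810.65.
Real GDP 2003 = 5355.5/1.286 = 4164.46.
Change = 4164.46/3810.65 − 1 = 0.0928.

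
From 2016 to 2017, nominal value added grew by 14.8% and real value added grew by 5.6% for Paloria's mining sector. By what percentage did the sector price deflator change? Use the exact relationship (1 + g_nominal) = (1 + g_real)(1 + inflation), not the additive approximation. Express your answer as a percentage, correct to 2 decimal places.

(1 + g_nom) = (1 + g_real)(1 + π), so π = 1.1480 / 1.0560 − 1 = 0.08712.

8.71%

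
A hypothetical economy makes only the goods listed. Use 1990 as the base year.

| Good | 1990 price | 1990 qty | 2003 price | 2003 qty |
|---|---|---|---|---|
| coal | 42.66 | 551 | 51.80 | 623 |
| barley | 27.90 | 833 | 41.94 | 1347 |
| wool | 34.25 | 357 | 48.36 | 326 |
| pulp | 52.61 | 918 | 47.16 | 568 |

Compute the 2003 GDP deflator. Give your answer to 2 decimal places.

Nominal GDP 2003 = 51.80·623 + 41.94·1347 + 48.36·326 + 47.16·568 = 131316.82.
Real GDP 2003 (at 1990 prices) = 42.66·623 + 27.90·1347 + 34.25·326 + 52.61·568 = 105206.46.
Deflator = Nominal/Real × 100 = 131316.82/105206.46 × 100 = 124.818.

124.82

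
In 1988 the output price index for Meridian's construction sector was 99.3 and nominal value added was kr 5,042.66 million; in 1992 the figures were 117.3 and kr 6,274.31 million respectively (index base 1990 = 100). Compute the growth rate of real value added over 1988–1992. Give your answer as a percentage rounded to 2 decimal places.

Real value added 1988 = 5042.66 / 0.993 = 5078.21.
Real value added 1992 = 6274.31 / 1.173 = 5348.94.
Real growth = 5348.94 / 5078.21 − 1 = 0.0533.

5.33%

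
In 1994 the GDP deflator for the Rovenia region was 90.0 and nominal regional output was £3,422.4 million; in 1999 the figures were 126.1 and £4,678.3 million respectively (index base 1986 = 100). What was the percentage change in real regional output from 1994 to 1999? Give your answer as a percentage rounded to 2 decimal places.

Deflate each year: 1994 → 3422.4/0.900 = 3802.67; 1999 → 4678.3/1.261 = 3709.99.
So real regional output changed by 3709.99/3802.67 − 1 = -0.0244, i.e. -2.44%.

-2.44%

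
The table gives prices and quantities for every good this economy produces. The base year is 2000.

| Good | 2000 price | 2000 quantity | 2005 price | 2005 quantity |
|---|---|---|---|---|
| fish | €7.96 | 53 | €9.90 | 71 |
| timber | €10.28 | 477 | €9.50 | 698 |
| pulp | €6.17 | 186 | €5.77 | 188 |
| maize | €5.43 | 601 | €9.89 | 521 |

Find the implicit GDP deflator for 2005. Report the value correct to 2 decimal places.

115.70

Nominal GDP 2005 = 9.90·71 + 9.50·698 + 5.77·188 + 9.89·521 = 13571.35.
Real GDP 2005 (at 2000 prices) = 7.96·71 + 10.28·698 + 6.17·188 + 5.43·521 = 11729.59.
Deflator = Nominal/Real × 100 = 13571.35/11729.59 × 100 = 115.702.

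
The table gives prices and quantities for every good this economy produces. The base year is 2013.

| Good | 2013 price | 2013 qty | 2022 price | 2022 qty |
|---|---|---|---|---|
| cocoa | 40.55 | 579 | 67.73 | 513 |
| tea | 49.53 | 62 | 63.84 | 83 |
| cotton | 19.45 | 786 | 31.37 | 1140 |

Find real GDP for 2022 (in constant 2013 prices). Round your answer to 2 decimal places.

47086.14

Real GDP 2022 = Σ (p_2013 × q_2022) = 40.55·513 + 49.53·83 + 19.45·1140 = 47086.14.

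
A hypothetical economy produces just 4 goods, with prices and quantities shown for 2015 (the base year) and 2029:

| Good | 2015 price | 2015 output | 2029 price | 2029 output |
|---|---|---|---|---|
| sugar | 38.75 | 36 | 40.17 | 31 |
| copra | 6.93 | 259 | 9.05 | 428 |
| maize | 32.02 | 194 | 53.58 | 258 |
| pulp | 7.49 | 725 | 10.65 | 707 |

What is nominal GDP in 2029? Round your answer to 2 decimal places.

26471.86

Nominal GDP 2029 = Σ (p_2029 × q_2029) = 40.17·31 + 9.05·428 + 53.58·258 + 10.65·707 = 26471.86.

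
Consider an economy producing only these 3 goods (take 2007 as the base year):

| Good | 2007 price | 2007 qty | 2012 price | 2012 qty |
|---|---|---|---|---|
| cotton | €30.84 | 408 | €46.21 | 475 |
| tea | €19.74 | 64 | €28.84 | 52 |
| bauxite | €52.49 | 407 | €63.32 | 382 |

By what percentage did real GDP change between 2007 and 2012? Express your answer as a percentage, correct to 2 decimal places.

1.47%

Real GDP 2007 = Nominal GDP 2007 = 30.84·408 + 19.74·64 + 52.49·407 = 35209.51.
Real GDP 2012 (at 2007 prices) = 30.84·475 + 19.74·52 + 52.49·382 = 35726.66.
Real growth = 35726.66/35209.51 − 1 = 0.0147.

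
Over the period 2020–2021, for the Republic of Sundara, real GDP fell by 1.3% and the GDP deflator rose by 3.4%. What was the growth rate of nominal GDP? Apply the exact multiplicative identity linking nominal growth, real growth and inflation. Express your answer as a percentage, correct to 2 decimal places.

(1 + g_nom) = (1 + g_real)(1 + π) = 0.9870 × 1.0340 = 1.02056.

2.06%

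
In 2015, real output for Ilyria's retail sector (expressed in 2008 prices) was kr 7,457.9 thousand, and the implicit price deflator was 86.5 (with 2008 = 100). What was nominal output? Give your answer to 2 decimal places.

kr 6,451.08 thousand

Nominal output = Real × (implicit price deflator/100) = 7457.9 × 0.865 = 6451.08.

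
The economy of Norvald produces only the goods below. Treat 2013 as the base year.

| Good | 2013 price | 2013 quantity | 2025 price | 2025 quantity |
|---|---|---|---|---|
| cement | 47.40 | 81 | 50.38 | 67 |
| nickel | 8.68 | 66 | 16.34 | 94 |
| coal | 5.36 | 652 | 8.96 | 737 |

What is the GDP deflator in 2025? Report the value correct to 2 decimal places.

Nominal GDP 2025 = 50.38·67 + 16.34·94 + 8.96·737 = 11514.94.
Real GDP 2025 (at 2013 prices) = 47.40·67 + 8.68·94 + 5.36·737 = 7942.04.
Deflator = Nominal/Real × 100 = 11514.94/7942.04 × 100 = 144.987.

144.99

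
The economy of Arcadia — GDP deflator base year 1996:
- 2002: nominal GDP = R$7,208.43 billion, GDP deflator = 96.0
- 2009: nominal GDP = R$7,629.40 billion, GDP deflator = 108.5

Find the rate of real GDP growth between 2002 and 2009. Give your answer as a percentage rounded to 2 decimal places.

-6.35%

Real GDP 2002 = 7208.43 / 0.960 = 7508.78.
Real GDP 2009 = 7629.40 / 1.085 = 7031.71.
Real growth = 7031.71 / 7508.78 − 1 = -0.0635.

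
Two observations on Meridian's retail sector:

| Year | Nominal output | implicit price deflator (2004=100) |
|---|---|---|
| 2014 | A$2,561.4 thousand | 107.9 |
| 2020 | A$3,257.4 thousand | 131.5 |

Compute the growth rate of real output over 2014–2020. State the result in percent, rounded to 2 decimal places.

4.35%

Deflate each year: 2014 → 2561.4/1.079 = 2373.86; 2020 → 3257.4/1.315 = 2477.11.
So real output changed by 2477.11/2373.86 − 1 = 0.0435, i.e. 4.35%.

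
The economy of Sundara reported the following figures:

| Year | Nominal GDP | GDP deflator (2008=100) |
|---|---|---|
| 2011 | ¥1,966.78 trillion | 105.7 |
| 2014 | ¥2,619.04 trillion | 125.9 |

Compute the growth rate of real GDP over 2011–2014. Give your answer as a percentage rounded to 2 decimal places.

11.80%

Real GDP 2011 = 1966.78 / 1.057 = 1860.72.
Real GDP 2014 = 2619.04 / 1.259 = 2080.25.
Real growth = 2080.25 / 1860.72 − 1 = 0.1180.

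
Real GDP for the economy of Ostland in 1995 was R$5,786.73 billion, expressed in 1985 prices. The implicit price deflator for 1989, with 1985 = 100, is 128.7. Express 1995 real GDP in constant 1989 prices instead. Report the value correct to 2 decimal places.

Real GDP in 1989 prices = Real GDP in 1985 prices × (P_1989/P_1985) = 5786.73 × 1.287 = 7447.52.

R$7,447.52 billion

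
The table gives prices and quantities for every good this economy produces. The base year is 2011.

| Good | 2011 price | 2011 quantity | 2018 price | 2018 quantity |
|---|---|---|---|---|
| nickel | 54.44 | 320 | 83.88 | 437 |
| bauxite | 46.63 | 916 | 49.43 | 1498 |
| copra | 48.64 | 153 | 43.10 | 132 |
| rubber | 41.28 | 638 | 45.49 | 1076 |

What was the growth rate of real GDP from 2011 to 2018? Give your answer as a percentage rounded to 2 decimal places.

Real GDP 2011 = Nominal GDP 2011 = 54.44·320 + 46.63·916 + 48.64·153 + 41.28·638 = 93912.44.
Real GDP 2018 (at 2011 prices) = 54.44·437 + 46.63·1498 + 48.64·132 + 41.28·1076 = 144479.78.
Real growth = 144479.78/93912.44 − 1 = 0.5385.

53.85%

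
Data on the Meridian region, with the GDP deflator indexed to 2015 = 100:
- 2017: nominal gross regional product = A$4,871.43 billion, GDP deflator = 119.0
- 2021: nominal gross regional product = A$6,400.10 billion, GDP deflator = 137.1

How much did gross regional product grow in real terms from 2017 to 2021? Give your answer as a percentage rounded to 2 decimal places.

Deflate each year: 2017 → 4871.43/1.190 = 4093.64; 2021 → 6400.10/1.371 = 4668.20.
So real gross regional product changed by 4668.20/4093.64 − 1 = 0.1404, i.e. 14.04%.

14.04%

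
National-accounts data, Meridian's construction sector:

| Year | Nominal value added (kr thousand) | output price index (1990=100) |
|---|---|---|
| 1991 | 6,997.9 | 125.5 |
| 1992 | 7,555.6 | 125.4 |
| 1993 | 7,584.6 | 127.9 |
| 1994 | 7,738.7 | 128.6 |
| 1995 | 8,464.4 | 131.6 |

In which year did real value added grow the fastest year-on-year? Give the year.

1992: real = 7555.6/1.254 = 6025.20; growth vs 1991 (5576.02) = 8.06%.
1993: real = 7584.6/1.279 = 5930.10; growth vs 1992 (6025.20) = -1.58%.
1994: real = 7738.7/1.286 = 6017.65; growth vs 1993 (5930.10) = 1.48%.
1995: real = 8464.4/1.316 = 6431.91; growth vs 1994 (6017.65) = 6.88%.

1992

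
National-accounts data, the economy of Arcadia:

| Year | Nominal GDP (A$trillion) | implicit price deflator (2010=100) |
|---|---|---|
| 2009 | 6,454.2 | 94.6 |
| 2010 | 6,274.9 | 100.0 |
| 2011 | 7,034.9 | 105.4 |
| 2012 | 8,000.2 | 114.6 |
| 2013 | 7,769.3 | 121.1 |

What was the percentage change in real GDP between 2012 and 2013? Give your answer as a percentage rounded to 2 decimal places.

-8.10%

Real GDP 2012 = 8000.2/1.146 = 6980.98.
Real GDP 2013 = 7769.3/1.211 = 6415.61.
Change = 6415.61/6980.98 − 1 = -0.0810.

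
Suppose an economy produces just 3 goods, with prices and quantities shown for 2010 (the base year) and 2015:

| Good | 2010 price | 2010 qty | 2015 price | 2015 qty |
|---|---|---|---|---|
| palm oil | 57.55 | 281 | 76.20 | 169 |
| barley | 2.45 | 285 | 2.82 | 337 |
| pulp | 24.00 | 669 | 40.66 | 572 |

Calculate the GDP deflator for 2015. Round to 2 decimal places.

152.74

Nominal GDP 2015 = 76.20·169 + 2.82·337 + 40.66·572 = 37085.66.
Real GDP 2015 (at 2010 prices) = 57.55·169 + 2.45·337 + 24.00·572 = 24279.60.
Deflator = Nominal/Real × 100 = 37085.66/24279.60 × 100 = 152.744.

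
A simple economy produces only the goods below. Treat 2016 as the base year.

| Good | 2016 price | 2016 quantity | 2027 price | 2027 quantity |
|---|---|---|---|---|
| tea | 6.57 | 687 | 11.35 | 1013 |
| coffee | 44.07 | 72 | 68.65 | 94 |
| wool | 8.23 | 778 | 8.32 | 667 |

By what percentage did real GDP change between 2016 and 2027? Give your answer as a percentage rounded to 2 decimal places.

15.60%

Real GDP 2016 = Nominal GDP 2016 = 6.57·687 + 44.07·72 + 8.23·778 = 14089.57.
Real GDP 2027 (at 2016 prices) = 6.57·1013 + 44.07·94 + 8.23·667 = 16287.40.
Real growth = 16287.40/14089.57 − 1 = 0.1560.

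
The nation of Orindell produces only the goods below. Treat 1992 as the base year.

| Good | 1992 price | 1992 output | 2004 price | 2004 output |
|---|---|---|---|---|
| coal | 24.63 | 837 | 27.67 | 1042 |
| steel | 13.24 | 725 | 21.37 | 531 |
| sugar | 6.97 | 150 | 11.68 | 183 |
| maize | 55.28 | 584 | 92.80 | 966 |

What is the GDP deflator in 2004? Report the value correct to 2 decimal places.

Nominal GDP 2004 = 27.67·1042 + 21.37·531 + 11.68·183 + 92.80·966 = 131961.85.
Real GDP 2004 (at 1992 prices) = 24.63·1042 + 13.24·531 + 6.97·183 + 55.28·966 = 87370.89.
Deflator = Nominal/Real × 100 = 131961.85/87370.89 × 100 = 151.036.

151.04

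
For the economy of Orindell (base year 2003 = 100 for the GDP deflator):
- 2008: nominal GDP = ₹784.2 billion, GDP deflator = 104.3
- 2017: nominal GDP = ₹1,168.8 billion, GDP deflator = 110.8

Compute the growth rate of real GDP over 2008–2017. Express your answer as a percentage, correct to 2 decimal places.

Real GDP 2008 = 784.2 / 1.043 = 751.87.
Real GDP 2017 = 1168.8 / 1.108 = 1054.87.
Real growth = 1054.87 / 751.87 − 1 = 0.4030.

40.30%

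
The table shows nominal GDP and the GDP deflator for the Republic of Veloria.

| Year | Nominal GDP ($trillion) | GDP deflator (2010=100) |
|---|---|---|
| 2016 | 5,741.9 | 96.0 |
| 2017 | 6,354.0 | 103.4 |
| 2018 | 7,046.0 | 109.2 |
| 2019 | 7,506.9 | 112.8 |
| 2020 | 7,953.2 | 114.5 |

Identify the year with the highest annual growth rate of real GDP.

2017: real = 6354.0/1.034 = 6145.07; growth vs 2016 (5981.15) = 2.74%.
2018: real = 7046.0/1.092 = 6452.38; growth vs 2017 (6145.07) = 5.00%.
2019: real = 7506.9/1.128 = 6655.05; growth vs 2018 (6452.38) = 3.14%.
2020: real = 7953.2/1.145 = 6946.03; growth vs 2019 (6655.05) = 4.37%.

2018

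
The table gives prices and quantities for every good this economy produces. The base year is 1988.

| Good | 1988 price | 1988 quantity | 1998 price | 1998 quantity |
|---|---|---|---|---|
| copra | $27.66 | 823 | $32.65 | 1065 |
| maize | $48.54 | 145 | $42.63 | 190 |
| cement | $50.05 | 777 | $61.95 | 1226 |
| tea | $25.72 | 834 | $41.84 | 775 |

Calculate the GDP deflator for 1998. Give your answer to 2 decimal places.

126.07

Nominal GDP 1998 = 32.65·1065 + 42.63·190 + 61.95·1226 + 41.84·775 = 151248.65.
Real GDP 1998 (at 1988 prices) = 27.66·1065 + 48.54·190 + 50.05·1226 + 25.72·775 = 119974.80.
Deflator = Nominal/Real × 100 = 151248.65/119974.80 × 100 = 126.067.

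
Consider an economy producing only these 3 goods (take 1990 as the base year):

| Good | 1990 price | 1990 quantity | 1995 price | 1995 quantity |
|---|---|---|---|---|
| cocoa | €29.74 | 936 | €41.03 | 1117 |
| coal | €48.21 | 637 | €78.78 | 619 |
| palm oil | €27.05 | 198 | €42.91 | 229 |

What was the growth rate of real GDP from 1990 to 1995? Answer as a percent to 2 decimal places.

8.38%

Real GDP 1990 = Nominal GDP 1990 = 29.74·936 + 48.21·637 + 27.05·198 = 63902.31.
Real GDP 1995 (at 1990 prices) = 29.74·1117 + 48.21·619 + 27.05·229 = 69256.02.
Real growth = 69256.02/63902.31 − 1 = 0.0838.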